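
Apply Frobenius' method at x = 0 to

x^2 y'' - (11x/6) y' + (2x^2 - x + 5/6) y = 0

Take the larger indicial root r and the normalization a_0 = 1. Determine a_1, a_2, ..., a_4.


Write in Frobenius form y'' + (p(x)/x) y' + (q(x)/x^2) y = 0:
  p(x) = -11/6,  q(x) = 2x^2 - x + 5/6.
Indicial equation: r(r-1) + (-11/6) r + (5/6) = 0 -> roots r_1 = 5/2, r_2 = 1/3.
Take r = r_1 = 5/2. Let y(x) = x^r sum_{n>=0} a_n x^n with a_0 = 1.
Substitute y = x^r sum a_n x^n and match x^{r+n}. The recurrence is
  D(n) a_n - 1 a_{n-1} + 2 a_{n-2} = 0,  where D(n) = (r+n)(r+n-1) + (-11/6)(r+n) + (5/6).
  a_n = [1 a_{n-1} - 2 a_{n-2}] / D(n).
Since the indicial polynomial factors as (r - r_1)(r - r_2), D(n) = (r_1 + n - r_1)(r_1 + n - r_2) = n(n + 13/6).
Evaluating step by step (a_0 = 1):
  n = 1: D(1) = 1(1 + 13/6) = 19/6; numerator = 1(1) = 1; a_1 = (1)/(19/6) = 6/19
  n = 2: D(2) = 2(2 + 13/6) = 25/3; numerator = 1(6/19) - 2(1) = -32/19; a_2 = (-32/19)/(25/3) = -96/475
  n = 3: D(3) = 3(3 + 13/6) = 31/2; numerator = 1(-96/475) - 2(6/19) = -396/475; a_3 = (-396/475)/(31/2) = -792/14725
  n = 4: D(4) = 4(4 + 13/6) = 74/3; numerator = 1(-792/14725) - 2(-96/475) = 1032/2945; a_4 = (1032/2945)/(74/3) = 1548/108965

r = 5/2; a_0 = 1; a_1 = 6/19; a_2 = -96/475; a_3 = -792/14725; a_4 = 1548/108965


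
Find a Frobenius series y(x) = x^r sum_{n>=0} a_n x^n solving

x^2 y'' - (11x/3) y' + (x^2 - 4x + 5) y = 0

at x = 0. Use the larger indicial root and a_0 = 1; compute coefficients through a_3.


Write in Frobenius form y'' + (p(x)/x) y' + (q(x)/x^2) y = 0:
  p(x) = -11/3,  q(x) = x^2 - 4x + 5.
Indicial equation: r(r-1) + (-11/3) r + (5) = 0 -> roots r_1 = 3, r_2 = 5/3.
Take r = r_1 = 3. Let y(x) = x^r sum_{n>=0} a_n x^n with a_0 = 1.
Substitute y = x^r sum a_n x^n and match x^{r+n}. The recurrence is
  D(n) a_n - 4 a_{n-1} + 1 a_{n-2} = 0,  where D(n) = (r+n)(r+n-1) + (-11/3)(r+n) + (5).
  a_n = [4 a_{n-1} - 1 a_{n-2}] / D(n).
Since the indicial polynomial factors as (r - r_1)(r - r_2), D(n) = (r_1 + n - r_1)(r_1 + n - r_2) = n(n + 4/3).
Evaluating step by step (a_0 = 1):
  n = 1: D(1) = 1(1 + 4/3) = 7/3; numerator = 4(1) = 4; a_1 = (4)/(7/3) = 12/7
  n = 2: D(2) = 2(2 + 4/3) = 20/3; numerator = 4(12/7) - 1(1) = 41/7; a_2 = (41/7)/(20/3) = 123/140
  n = 3: D(3) = 3(3 + 4/3) = 13; numerator = 4(123/140) - 1(12/7) = 9/5; a_3 = (9/5)/(13) = 9/65

r = 3; a_0 = 1; a_1 = 12/7; a_2 = 123/140; a_3 = 9/65


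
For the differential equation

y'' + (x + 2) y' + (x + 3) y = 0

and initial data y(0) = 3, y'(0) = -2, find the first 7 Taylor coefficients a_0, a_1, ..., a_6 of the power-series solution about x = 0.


Ansatz: y(x) = sum_{n>=0} a_n x^n, so y'(x) = sum_{n>=1} n a_n x^(n-1) and y''(x) = sum_{n>=2} n(n-1) a_n x^(n-2).
Substitute into P(x) y'' + Q(x) y' + R(x) y = 0 with P(x) = 1, Q(x) = x + 2, R(x) = x + 3, and match powers of x.
Initial conditions: a_0 = 3, a_1 = -2.
Setting the coefficient of each power of x to zero and solving order by order (substituting the coefficients already found):
  x^0: 2 a_2 + 2 a_1 + 3 a_0 = 0  ->  2 a_2 = -2 a_1 - 3 a_0 = -5  ->  a_2 = -5/2
  x^1: 6 a_3 + 4 a_2 + 4 a_1 + a_0 = 0  ->  6 a_3 = -4 a_2 - 4 a_1 - a_0 = 15  ->  a_3 = 5/2
  x^2: 12 a_4 + 6 a_3 + 5 a_2 + a_1 = 0  ->  12 a_4 = -6 a_3 - 5 a_2 - a_1 = -1/2  ->  a_4 = -1/24
  x^3: 20 a_5 + 8 a_4 + 6 a_3 + a_2 = 0  ->  20 a_5 = -8 a_4 - 6 a_3 - a_2 = -73/6  ->  a_5 = -73/120
  x^4: 30 a_6 + 10 a_5 + 7 a_4 + a_3 = 0  ->  30 a_6 = -10 a_5 - 7 a_4 - a_3 = 31/8  ->  a_6 = 31/240
Truncated series: y(x) = 3 - 2 x - (5/2) x^2 + (5/2) x^3 - (1/24) x^4 - (73/120) x^5 + (31/240) x^6 + O(x^7).

a_0 = 3; a_1 = -2; a_2 = -5/2; a_3 = 5/2; a_4 = -1/24; a_5 = -73/120; a_6 = 31/240


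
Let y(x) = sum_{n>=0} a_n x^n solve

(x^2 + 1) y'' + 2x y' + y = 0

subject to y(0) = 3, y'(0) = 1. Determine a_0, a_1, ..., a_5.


Ansatz: y(x) = sum_{n>=0} a_n x^n, so y'(x) = sum_{n>=1} n a_n x^(n-1) and y''(x) = sum_{n>=2} n(n-1) a_n x^(n-2).
Substitute into P(x) y'' + Q(x) y' + R(x) y = 0 with P(x) = x^2 + 1, Q(x) = 2x, R(x) = 1, and match powers of x.
Initial conditions: a_0 = 3, a_1 = 1.
Setting the coefficient of each power of x to zero and solving order by order (substituting the coefficients already found):
  x^0: 2 a_2 + a_0 = 0  ->  2 a_2 = -a_0 = -3  ->  a_2 = -3/2
  x^1: 6 a_3 + 3 a_1 = 0  ->  6 a_3 = -3 a_1 = -3  ->  a_3 = -1/2
  x^2: 12 a_4 + 7 a_2 = 0  ->  12 a_4 = -7 a_2 = 21/2  ->  a_4 = 7/8
  x^3: 20 a_5 + 13 a_3 = 0  ->  20 a_5 = -13 a_3 = 13/2  ->  a_5 = 13/40
Truncated series: y(x) = 3 + x - (3/2) x^2 - (1/2) x^3 + (7/8) x^4 + (13/40) x^5 + O(x^6).

a_0 = 3; a_1 = 1; a_2 = -3/2; a_3 = -1/2; a_4 = 7/8; a_5 = 13/40


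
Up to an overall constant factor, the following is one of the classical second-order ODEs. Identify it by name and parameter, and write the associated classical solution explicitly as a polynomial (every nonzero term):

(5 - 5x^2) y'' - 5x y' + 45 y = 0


All three coefficients share the factor 5; dividing through by 5 gives  (1 - x^2) y'' - x y' + 9 y = 0.
This matches the Chebyshev equation (1 - x^2) y'' - x y' + n^2 y = 0 (note the -x y' term, not -2x y') with n^2 = 9, so n = 3; the polynomial solution is T_3(x).
With y = sum_k a_k x^k, matching x^k gives (k+2)(k+1) a_{k+2} = (k^2 - n^2) a_k = (k - 3)(k + 3) a_k. The right side vanishes at k = 3, so the series with the parity of 3 terminates at degree 3.
Standard normalization: leading coefficient of T_n is 2^(n-1), so a_3 = 2^2 = 4. Work downward with a_k = (k+1)(k+2) a_{k+2} / ((k - 3)(k + 3)):
  a_1 = (2)(3)(4) / ((1 - 3)(1 + 3)) = 24/(-8) = -3
Hence T_3(x) = 4 x^3 - 3 x.

T_3(x); series = 4 x^3 - 3 x


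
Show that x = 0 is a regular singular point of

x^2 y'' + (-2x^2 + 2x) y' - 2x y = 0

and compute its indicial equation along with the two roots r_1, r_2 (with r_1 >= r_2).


Divide by x^2 to reach normal form y'' + P_1(x) y' + P_2(x) y = 0 with P_1(x) = -2 + 2/x and P_2(x) = -2/x.
x = 0 is a singular point because the y'-coefficient -2 + 2/x has a pole at x = 0 and the y-coefficient -2/x has a pole at x = 0.
It is a regular singular point because x P_1(x) = p(x) = 2 - 2x and x^2 P_2(x) = q(x) = -2x are polynomials, hence analytic at x = 0.
p(0) = 2,  q(0) = 0.
Indicial equation: r(r-1) + p(0) r + q(0) = 0, i.e. r^2 + (p(0) - 1) r + q(0) = 0, i.e. r^2 + 1 r = 0.
Discriminant: (1)^2 - 4(0) = 1, so r = (-1 ± 1)/2.
Solving: r_1 = 0, r_2 = -1.

indicial: r^2 + 1 r = 0; roots r_1 = 0, r_2 = -1


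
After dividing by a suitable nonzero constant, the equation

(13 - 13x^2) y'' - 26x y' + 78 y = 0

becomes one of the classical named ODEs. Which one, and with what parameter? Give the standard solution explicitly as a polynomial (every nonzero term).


All three coefficients share the factor 13; dividing through by 13 gives  (1 - x^2) y'' - 2x y' + 6 y = 0.
This matches the Legendre equation (1 - x^2) y'' - 2x y' + n(n+1) y = 0 (note the -2x y' term) with n(n+1) = 6, so n = 2; the polynomial solution is P_2(x).
With y = sum_k a_k x^k, matching x^k gives (k+2)(k+1) a_{k+2} = [k(k+1) - n(n+1)] a_k = (k - 2)(k + 3) a_k. The right side vanishes at k = 2, so the series with the parity of 2 terminates at degree 2.
Standard normalization (P_n(1) = 1): leading coefficient (2n)!/(2^n (n!)^2) = 24/(4*4) = 3/2, so a_2 = 3/2. Work downward with a_k = (k+1)(k+2) a_{k+2} / ((k - 2)(k + 3)):
  a_0 = (1)(2)(3/2) / ((0 - 2)(0 + 3)) = 3/(-6) = -1/2
Hence P_2(x) = 3 x^2/2 - 1/2.

P_2(x); series = 3 x^2/2 - 1/2


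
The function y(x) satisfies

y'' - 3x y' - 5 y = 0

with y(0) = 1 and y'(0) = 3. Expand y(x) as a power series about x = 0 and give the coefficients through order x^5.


Ansatz: y(x) = sum_{n>=0} a_n x^n, so y'(x) = sum_{n>=1} n a_n x^(n-1) and y''(x) = sum_{n>=2} n(n-1) a_n x^(n-2).
Substitute into P(x) y'' + Q(x) y' + R(x) y = 0 with P(x) = 1, Q(x) = -3x, R(x) = -5, and match powers of x.
Initial conditions: a_0 = 1, a_1 = 3.
Setting the coefficient of each power of x to zero and solving order by order (substituting the coefficients already found):
  x^0: 2 a_2 - 5 a_0 = 0  ->  2 a_2 = 5 a_0 = 5  ->  a_2 = 5/2
  x^1: 6 a_3 - 8 a_1 = 0  ->  6 a_3 = 8 a_1 = 24  ->  a_3 = 4
  x^2: 12 a_4 - 11 a_2 = 0  ->  12 a_4 = 11 a_2 = 55/2  ->  a_4 = 55/24
  x^3: 20 a_5 - 14 a_3 = 0  ->  20 a_5 = 14 a_3 = 56  ->  a_5 = 14/5
Truncated series: y(x) = 1 + 3 x + (5/2) x^2 + 4 x^3 + (55/24) x^4 + (14/5) x^5 + O(x^6).

a_0 = 1; a_1 = 3; a_2 = 5/2; a_3 = 4; a_4 = 55/24; a_5 = 14/5


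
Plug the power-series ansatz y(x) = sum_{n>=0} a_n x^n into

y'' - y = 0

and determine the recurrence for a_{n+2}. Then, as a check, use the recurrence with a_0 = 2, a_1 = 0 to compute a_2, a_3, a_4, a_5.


Substitute y = sum_n a_n x^n into y'' + (const) y = 0.
y''(x) = sum_{n>=0} (n+2)(n+1) a_{n+2} x^n.
The ODE becomes sum_n [(n+2)(n+1) a_{n+2} - 1 a_n] x^n = 0.
Setting each coefficient to zero gives the recurrence:
  (n+2)(n+1) a_{n+2} - 1 a_n = 0,
  a_{n+2} = 1 / ((n+1)(n+2)) a_n.

Check with a_0 = 2, a_1 = 0 (apply the recurrence for n = 0, 1, 2, 3): a_0 = 2, a_1 = 0, a_2 = 1, a_3 = 0, a_4 = 1/12, a_5 = 0.

a_{n+2} = 1/((n+1)(n+2)) * a_n; check: a_0 = 2, a_1 = 0, a_2 = 1, a_3 = 0, a_4 = 1/12, a_5 = 0


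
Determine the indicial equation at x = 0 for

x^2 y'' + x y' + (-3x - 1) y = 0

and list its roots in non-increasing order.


Divide by x^2 to reach normal form y'' + P_1(x) y' + P_2(x) y = 0 with P_1(x) = 1/x and P_2(x) = -3/x - 1/x^2.
x = 0 is a singular point because the y'-coefficient 1/x has a pole at x = 0 and the y-coefficient -3/x - 1/x^2 has a pole at x = 0.
It is a regular singular point because x P_1(x) = p(x) = 1 and x^2 P_2(x) = q(x) = -3x - 1 are polynomials, hence analytic at x = 0.
p(0) = 1,  q(0) = -1.
Indicial equation: r(r-1) + p(0) r + q(0) = 0, i.e. r^2 + (p(0) - 1) r + q(0) = 0, i.e. r^2 - 1 = 0.
Discriminant: (0)^2 - 4(-1) = 4, so r = (0 ± 2)/2.
Solving: r_1 = 1, r_2 = -1.

indicial: r^2 - 1 = 0; roots r_1 = 1, r_2 = -1


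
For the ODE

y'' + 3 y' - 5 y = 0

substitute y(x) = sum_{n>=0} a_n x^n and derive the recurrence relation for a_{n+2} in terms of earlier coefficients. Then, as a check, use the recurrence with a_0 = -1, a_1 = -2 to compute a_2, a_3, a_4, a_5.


Substitute y = sum_n a_n x^n.
y''(x) has coefficient (n+2)(n+1) a_{n+2} at x^n;
3 y'(x) has coefficient 3 (n+1) a_{n+1} at x^n;
-5 y(x) has coefficient -5 a_n at x^n.
Matching x^n: (n+2)(n+1) a_{n+2} + 3 (n+1) a_{n+1} - 5 a_n = 0.
Thus a_{n+2} = [-3 (n+1) a_{n+1} + 5 a_n] / ((n+1)(n+2)).

Check with a_0 = -1, a_1 = -2 (apply the recurrence for n = 0, 1, 2, 3): a_0 = -1, a_1 = -2, a_2 = 1/2, a_3 = -13/6, a_4 = 11/6, a_5 = -197/120.

a_(n+2) = [-3 (n+1) a_(n+1) + 5 a_n] / ((n+1)(n+2)); check: a_0 = -1, a_1 = -2, a_2 = 1/2, a_3 = -13/6, a_4 = 11/6, a_5 = -197/120


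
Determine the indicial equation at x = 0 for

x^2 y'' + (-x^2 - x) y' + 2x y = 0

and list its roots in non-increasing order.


Divide by x^2 to reach normal form y'' + P_1(x) y' + P_2(x) y = 0 with P_1(x) = -1 - 1/x and P_2(x) = 2/x.
x = 0 is a singular point because the y'-coefficient -1 - 1/x has a pole at x = 0 and the y-coefficient 2/x has a pole at x = 0.
It is a regular singular point because x P_1(x) = p(x) = -x - 1 and x^2 P_2(x) = q(x) = 2x are polynomials, hence analytic at x = 0.
p(0) = -1,  q(0) = 0.
Indicial equation: r(r-1) + p(0) r + q(0) = 0, i.e. r^2 + (p(0) - 1) r + q(0) = 0, i.e. r^2 - 2 r = 0.
Discriminant: (-2)^2 - 4(0) = 4, so r = (2 ± 2)/2.
Solving: r_1 = 2, r_2 = 0.

indicial: r^2 - 2 r = 0; roots r_1 = 2, r_2 = 0


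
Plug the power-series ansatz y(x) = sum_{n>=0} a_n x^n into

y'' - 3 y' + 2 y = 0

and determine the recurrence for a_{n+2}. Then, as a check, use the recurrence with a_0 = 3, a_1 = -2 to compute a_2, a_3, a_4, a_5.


Substitute y = sum_n a_n x^n.
y''(x) has coefficient (n+2)(n+1) a_{n+2} at x^n;
-3 y'(x) has coefficient -3 (n+1) a_{n+1} at x^n;
2 y(x) has coefficient 2 a_n at x^n.
Matching x^n: (n+2)(n+1) a_{n+2} - 3 (n+1) a_{n+1} + 2 a_n = 0.
Thus a_{n+2} = [3 (n+1) a_{n+1} - 2 a_n] / ((n+1)(n+2)).

Check with a_0 = 3, a_1 = -2 (apply the recurrence for n = 0, 1, 2, 3): a_0 = 3, a_1 = -2, a_2 = -6, a_3 = -16/3, a_4 = -3, a_5 = -19/15.

a_(n+2) = [3 (n+1) a_(n+1) - 2 a_n] / ((n+1)(n+2)); check: a_0 = 3, a_1 = -2, a_2 = -6, a_3 = -16/3, a_4 = -3, a_5 = -19/15


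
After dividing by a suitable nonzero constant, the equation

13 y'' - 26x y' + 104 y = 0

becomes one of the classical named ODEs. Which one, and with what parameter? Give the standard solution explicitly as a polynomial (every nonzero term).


All three coefficients share the factor 13; dividing through by 13 gives  y'' - 2x y' + 8 y = 0.
This matches the Hermite equation y'' - 2x y' + 2n y = 0 with 2n = 8, so n = 4; the polynomial solution is H_4(x).
With y = sum_k a_k x^k, matching x^k gives (k+2)(k+1) a_{k+2} = 2(k - n) a_k = 2(k - 4) a_k. The right side vanishes at k = 4, so the series with the parity of 4 terminates at degree 4.
Standard normalization: leading coefficient of H_n is 2^n, so a_4 = 2^4 = 16. Work downward with a_k = (k+1)(k+2) a_{k+2} / (2(k - n)):
  a_2 = (3)(4)(16) / (2(2 - 4)) = 192/(-4) = -48
  a_0 = (1)(2)(-48) / (2(0 - 4)) = -96/(-8) = 12
Hence H_4(x) = 16 x^4 - 48 x^2 + 12.

H_4(x); series = 16 x^4 - 48 x^2 + 12


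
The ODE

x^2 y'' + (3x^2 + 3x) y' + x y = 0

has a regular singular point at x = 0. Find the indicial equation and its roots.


Divide by x^2 to reach normal form y'' + P_1(x) y' + P_2(x) y = 0 with P_1(x) = 3 + 3/x and P_2(x) = 1/x.
x = 0 is a singular point because the y'-coefficient 3 + 3/x has a pole at x = 0 and the y-coefficient 1/x has a pole at x = 0.
It is a regular singular point because x P_1(x) = p(x) = 3x + 3 and x^2 P_2(x) = q(x) = x are polynomials, hence analytic at x = 0.
p(0) = 3,  q(0) = 0.
Indicial equation: r(r-1) + p(0) r + q(0) = 0, i.e. r^2 + (p(0) - 1) r + q(0) = 0, i.e. r^2 + 2 r = 0.
Discriminant: (2)^2 - 4(0) = 4, so r = (-2 ± 2)/2.
Solving: r_1 = 0, r_2 = -2.

indicial: r^2 + 2 r = 0; roots r_1 = 0, r_2 = -2


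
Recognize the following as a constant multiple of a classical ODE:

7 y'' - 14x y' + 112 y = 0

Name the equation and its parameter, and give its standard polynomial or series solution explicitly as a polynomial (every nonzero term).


All three coefficients share the factor 7; dividing through by 7 gives  y'' - 2x y' + 16 y = 0.
This matches the Hermite equation y'' - 2x y' + 2n y = 0 with 2n = 16, so n = 8; the polynomial solution is H_8(x).
With y = sum_k a_k x^k, matching x^k gives (k+2)(k+1) a_{k+2} = 2(k - n) a_k = 2(k - 8) a_k. The right side vanishes at k = 8, so the series with the parity of 8 terminates at degree 8.
Standard normalization: leading coefficient of H_n is 2^n, so a_8 = 2^8 = 256. Work downward with a_k = (k+1)(k+2) a_{k+2} / (2(k - n)):
  a_6 = (7)(8)(256) / (2(6 - 8)) = 14336/(-4) = -3584
  a_4 = (5)(6)(-3584) / (2(4 - 8)) = -107520/(-8) = 13440
  a_2 = (3)(4)(13440) / (2(2 - 8)) = 161280/(-12) = -13440
  a_0 = (1)(2)(-13440) / (2(0 - 8)) = -26880/(-16) = 1680
Hence H_8(x) = 256 x^8 - 3584 x^6 + 13440 x^4 - 13440 x^2 + 1680.

H_8(x); series = 256 x^8 - 3584 x^6 + 13440 x^4 - 13440 x^2 + 1680


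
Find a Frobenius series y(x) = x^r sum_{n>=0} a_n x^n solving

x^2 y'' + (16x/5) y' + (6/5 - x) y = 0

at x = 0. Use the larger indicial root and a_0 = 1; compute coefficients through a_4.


Write in Frobenius form y'' + (p(x)/x) y' + (q(x)/x^2) y = 0:
  p(x) = 16/5,  q(x) = 6/5 - x.
Indicial equation: r(r-1) + (16/5) r + (6/5) = 0 -> roots r_1 = -1, r_2 = -6/5.
Take r = r_1 = -1. Let y(x) = x^r sum_{n>=0} a_n x^n with a_0 = 1.
Substitute y = x^r sum a_n x^n and match x^{r+n}. The recurrence is
  D(n) a_n - 1 a_{n-1} = 0,  where D(n) = (r+n)(r+n-1) + (16/5)(r+n) + (6/5).
  a_n = 1 / D(n) * a_{n-1}.
Since the indicial polynomial factors as (r - r_1)(r - r_2), D(n) = (r_1 + n - r_1)(r_1 + n - r_2) = n(n + 1/5).
Evaluating step by step (a_0 = 1):
  n = 1: D(1) = 1(1 + 1/5) = 6/5; numerator = 1(1) = 1; a_1 = (1)/(6/5) = 5/6
  n = 2: D(2) = 2(2 + 1/5) = 22/5; numerator = 1(5/6) = 5/6; a_2 = (5/6)/(22/5) = 25/132
  n = 3: D(3) = 3(3 + 1/5) = 48/5; numerator = 1(25/132) = 25/132; a_3 = (25/132)/(48/5) = 125/6336
  n = 4: D(4) = 4(4 + 1/5) = 84/5; numerator = 1(125/6336) = 125/6336; a_4 = (125/6336)/(84/5) = 625/532224

r = -1; a_0 = 1; a_1 = 5/6; a_2 = 25/132; a_3 = 125/6336; a_4 = 625/532224


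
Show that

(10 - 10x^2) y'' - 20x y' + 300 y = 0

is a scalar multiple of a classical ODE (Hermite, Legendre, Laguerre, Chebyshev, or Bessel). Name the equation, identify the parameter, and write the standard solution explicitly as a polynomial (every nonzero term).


All three coefficients share the factor 10; dividing through by 10 gives  (1 - x^2) y'' - 2x y' + 30 y = 0.
This matches the Legendre equation (1 - x^2) y'' - 2x y' + n(n+1) y = 0 (note the -2x y' term) with n(n+1) = 30, so n = 5; the polynomial solution is P_5(x).
With y = sum_k a_k x^k, matching x^k gives (k+2)(k+1) a_{k+2} = [k(k+1) - n(n+1)] a_k = (k - 5)(k + 6) a_k. The right side vanishes at k = 5, so the series with the parity of 5 terminates at degree 5.
Standard normalization (P_n(1) = 1): leading coefficient (2n)!/(2^n (n!)^2) = 3628800/(32*14400) = 63/8, so a_5 = 63/8. Work downward with a_k = (k+1)(k+2) a_{k+2} / ((k - 5)(k + 6)):
  a_3 = (4)(5)(63/8) / ((3 - 5)(3 + 6)) = (315/2)/(-18) = -35/4
  a_1 = (2)(3)(-35/4) / ((1 - 5)(1 + 6)) = (-105/2)/(-28) = 15/8
Hence P_5(x) = 63 x^5/8 - 35 x^3/4 + 15 x/8.

P_5(x); series = 63 x^5/8 - 35 x^3/4 + 15 x/8


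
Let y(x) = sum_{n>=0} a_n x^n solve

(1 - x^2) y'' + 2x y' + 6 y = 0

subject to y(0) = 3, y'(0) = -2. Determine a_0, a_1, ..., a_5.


Ansatz: y(x) = sum_{n>=0} a_n x^n, so y'(x) = sum_{n>=1} n a_n x^(n-1) and y''(x) = sum_{n>=2} n(n-1) a_n x^(n-2).
Substitute into P(x) y'' + Q(x) y' + R(x) y = 0 with P(x) = 1 - x^2, Q(x) = 2x, R(x) = 6, and match powers of x.
Initial conditions: a_0 = 3, a_1 = -2.
Setting the coefficient of each power of x to zero and solving order by order (substituting the coefficients already found):
  x^0: 2 a_2 + 6 a_0 = 0  ->  2 a_2 = -6 a_0 = -18  ->  a_2 = -9
  x^1: 6 a_3 + 8 a_1 = 0  ->  6 a_3 = -8 a_1 = 16  ->  a_3 = 8/3
  x^2: 12 a_4 + 8 a_2 = 0  ->  12 a_4 = -8 a_2 = 72  ->  a_4 = 6
  x^3: 20 a_5 + 6 a_3 = 0  ->  20 a_5 = -6 a_3 = -16  ->  a_5 = -4/5
Truncated series: y(x) = 3 - 2 x - 9 x^2 + (8/3) x^3 + 6 x^4 - (4/5) x^5 + O(x^6).

a_0 = 3; a_1 = -2; a_2 = -9; a_3 = 8/3; a_4 = 6; a_5 = -4/5


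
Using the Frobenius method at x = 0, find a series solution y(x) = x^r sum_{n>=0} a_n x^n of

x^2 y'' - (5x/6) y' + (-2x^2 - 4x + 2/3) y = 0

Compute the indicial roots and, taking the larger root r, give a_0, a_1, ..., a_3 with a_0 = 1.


Write in Frobenius form y'' + (p(x)/x) y' + (q(x)/x^2) y = 0:
  p(x) = -5/6,  q(x) = -2x^2 - 4x + 2/3.
Indicial equation: r(r-1) + (-5/6) r + (2/3) = 0 -> roots r_1 = 4/3, r_2 = 1/2.
Take r = r_1 = 4/3. Let y(x) = x^r sum_{n>=0} a_n x^n with a_0 = 1.
Substitute y = x^r sum a_n x^n and match x^{r+n}. The recurrence is
  D(n) a_n - 4 a_{n-1} - 2 a_{n-2} = 0,  where D(n) = (r+n)(r+n-1) + (-5/6)(r+n) + (2/3).
  a_n = [4 a_{n-1} + 2 a_{n-2}] / D(n).
Since the indicial polynomial factors as (r - r_1)(r - r_2), D(n) = (r_1 + n - r_1)(r_1 + n - r_2) = n(n + 5/6).
Evaluating step by step (a_0 = 1):
  n = 1: D(1) = 1(1 + 5/6) = 11/6; numerator = 4(1) = 4; a_1 = (4)/(11/6) = 24/11
  n = 2: D(2) = 2(2 + 5/6) = 17/3; numerator = 4(24/11) + 2(1) = 118/11; a_2 = (118/11)/(17/3) = 354/187
  n = 3: D(3) = 3(3 + 5/6) = 23/2; numerator = 4(354/187) + 2(24/11) = 2232/187; a_3 = (2232/187)/(23/2) = 4464/4301

r = 4/3; a_0 = 1; a_1 = 24/11; a_2 = 354/187; a_3 = 4464/4301


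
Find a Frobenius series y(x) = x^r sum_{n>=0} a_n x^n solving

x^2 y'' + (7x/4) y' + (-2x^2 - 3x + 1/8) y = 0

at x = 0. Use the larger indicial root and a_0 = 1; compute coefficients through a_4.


Write in Frobenius form y'' + (p(x)/x) y' + (q(x)/x^2) y = 0:
  p(x) = 7/4,  q(x) = -2x^2 - 3x + 1/8.
Indicial equation: r(r-1) + (7/4) r + (1/8) = 0 -> roots r_1 = -1/4, r_2 = -1/2.
Take r = r_1 = -1/4. Let y(x) = x^r sum_{n>=0} a_n x^n with a_0 = 1.
Substitute y = x^r sum a_n x^n and match x^{r+n}. The recurrence is
  D(n) a_n - 3 a_{n-1} - 2 a_{n-2} = 0,  where D(n) = (r+n)(r+n-1) + (7/4)(r+n) + (1/8).
  a_n = [3 a_{n-1} + 2 a_{n-2}] / D(n).
Since the indicial polynomial factors as (r - r_1)(r - r_2), D(n) = (r_1 + n - r_1)(r_1 + n - r_2) = n(n + 1/4).
Evaluating step by step (a_0 = 1):
  n = 1: D(1) = 1(1 + 1/4) = 5/4; numerator = 3(1) = 3; a_1 = (3)/(5/4) = 12/5
  n = 2: D(2) = 2(2 + 1/4) = 9/2; numerator = 3(12/5) + 2(1) = 46/5; a_2 = (46/5)/(9/2) = 92/45
  n = 3: D(3) = 3(3 + 1/4) = 39/4; numerator = 3(92/45) + 2(12/5) = 164/15; a_3 = (164/15)/(39/4) = 656/585
  n = 4: D(4) = 4(4 + 1/4) = 17; numerator = 3(656/585) + 2(92/45) = 872/117; a_4 = (872/117)/(17) = 872/1989

r = -1/4; a_0 = 1; a_1 = 12/5; a_2 = 92/45; a_3 = 656/585; a_4 = 872/1989


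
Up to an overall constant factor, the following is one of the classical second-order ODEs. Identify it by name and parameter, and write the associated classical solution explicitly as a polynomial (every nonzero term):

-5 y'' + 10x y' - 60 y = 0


All three coefficients share the factor -5; dividing through by -5 gives  y'' - 2x y' + 12 y = 0.
This matches the Hermite equation y'' - 2x y' + 2n y = 0 with 2n = 12, so n = 6; the polynomial solution is H_6(x).
With y = sum_k a_k x^k, matching x^k gives (k+2)(k+1) a_{k+2} = 2(k - n) a_k = 2(k - 6) a_k. The right side vanishes at k = 6, so the series with the parity of 6 terminates at degree 6.
Standard normalization: leading coefficient of H_n is 2^n, so a_6 = 2^6 = 64. Work downward with a_k = (k+1)(k+2) a_{k+2} / (2(k - n)):
  a_4 = (5)(6)(64) / (2(4 - 6)) = 1920/(-4) = -480
  a_2 = (3)(4)(-480) / (2(2 - 6)) = -5760/(-8) = 720
  a_0 = (1)(2)(720) / (2(0 - 6)) = 1440/(-12) = -120
Hence H_6(x) = 64 x^6 - 480 x^4 + 720 x^2 - 120.

H_6(x); series = 64 x^6 - 480 x^4 + 720 x^2 - 120


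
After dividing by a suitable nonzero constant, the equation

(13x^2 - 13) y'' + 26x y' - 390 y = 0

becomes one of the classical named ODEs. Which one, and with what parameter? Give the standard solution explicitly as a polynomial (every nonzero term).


All three coefficients share the factor -13; dividing through by -13 gives  (1 - x^2) y'' - 2x y' + 30 y = 0.
This matches the Legendre equation (1 - x^2) y'' - 2x y' + n(n+1) y = 0 (note the -2x y' term) with n(n+1) = 30, so n = 5; the polynomial solution is P_5(x).
With y = sum_k a_k x^k, matching x^k gives (k+2)(k+1) a_{k+2} = [k(k+1) - n(n+1)] a_k = (k - 5)(k + 6) a_k. The right side vanishes at k = 5, so the series with the parity of 5 terminates at degree 5.
Standard normalization (P_n(1) = 1): leading coefficient (2n)!/(2^n (n!)^2) = 3628800/(32*14400) = 63/8, so a_5 = 63/8. Work downward with a_k = (k+1)(k+2) a_{k+2} / ((k - 5)(k + 6)):
  a_3 = (4)(5)(63/8) / ((3 - 5)(3 + 6)) = (315/2)/(-18) = -35/4
  a_1 = (2)(3)(-35/4) / ((1 - 5)(1 + 6)) = (-105/2)/(-28) = 15/8
Hence P_5(x) = 63 x^5/8 - 35 x^3/4 + 15 x/8.

P_5(x); series = 63 x^5/8 - 35 x^3/4 + 15 x/8


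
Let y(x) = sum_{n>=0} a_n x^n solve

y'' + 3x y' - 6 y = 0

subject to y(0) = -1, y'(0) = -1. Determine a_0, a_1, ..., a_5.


Ansatz: y(x) = sum_{n>=0} a_n x^n, so y'(x) = sum_{n>=1} n a_n x^(n-1) and y''(x) = sum_{n>=2} n(n-1) a_n x^(n-2).
Substitute into P(x) y'' + Q(x) y' + R(x) y = 0 with P(x) = 1, Q(x) = 3x, R(x) = -6, and match powers of x.
Initial conditions: a_0 = -1, a_1 = -1.
Setting the coefficient of each power of x to zero and solving order by order (substituting the coefficients already found):
  x^0: 2 a_2 - 6 a_0 = 0  ->  2 a_2 = 6 a_0 = -6  ->  a_2 = -3
  x^1: 6 a_3 - 3 a_1 = 0  ->  6 a_3 = 3 a_1 = -3  ->  a_3 = -1/2
  x^2: 12 a_4 = 0  ->  a_4 = 0
  x^3: 20 a_5 + 3 a_3 = 0  ->  20 a_5 = -3 a_3 = 3/2  ->  a_5 = 3/40
Truncated series: y(x) = -1 - x - 3 x^2 - (1/2) x^3 + (3/40) x^5 + O(x^6).

a_0 = -1; a_1 = -1; a_2 = -3; a_3 = -1/2; a_4 = 0; a_5 = 3/40


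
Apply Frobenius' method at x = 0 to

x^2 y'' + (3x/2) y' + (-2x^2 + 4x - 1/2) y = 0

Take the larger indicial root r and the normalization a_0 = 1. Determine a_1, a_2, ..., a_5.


Write in Frobenius form y'' + (p(x)/x) y' + (q(x)/x^2) y = 0:
  p(x) = 3/2,  q(x) = -2x^2 + 4x - 1/2.
Indicial equation: r(r-1) + (3/2) r + (-1/2) = 0 -> roots r_1 = 1/2, r_2 = -1.
Take r = r_1 = 1/2. Let y(x) = x^r sum_{n>=0} a_n x^n with a_0 = 1.
Substitute y = x^r sum a_n x^n and match x^{r+n}. The recurrence is
  D(n) a_n + 4 a_{n-1} - 2 a_{n-2} = 0,  where D(n) = (r+n)(r+n-1) + (3/2)(r+n) + (-1/2).
  a_n = [-4 a_{n-1} + 2 a_{n-2}] / D(n).
Since the indicial polynomial factors as (r - r_1)(r - r_2), D(n) = (r_1 + n - r_1)(r_1 + n - r_2) = n(n + 3/2).
Evaluating step by step (a_0 = 1):
  n = 1: D(1) = 1(1 + 3/2) = 5/2; numerator = -4(1) = -4; a_1 = (-4)/(5/2) = -8/5
  n = 2: D(2) = 2(2 + 3/2) = 7; numerator = -4(-8/5) + 2(1) = 42/5; a_2 = (42/5)/(7) = 6/5
  n = 3: D(3) = 3(3 + 3/2) = 27/2; numerator = -4(6/5) + 2(-8/5) = -8; a_3 = (-8)/(27/2) = -16/27
  n = 4: D(4) = 4(4 + 3/2) = 22; numerator = -4(-16/27) + 2(6/5) = 644/135; a_4 = (644/135)/(22) = 322/1485
  n = 5: D(5) = 5(5 + 3/2) = 65/2; numerator = -4(322/1485) + 2(-16/27) = -1016/495; a_5 = (-1016/495)/(65/2) = -2032/32175

r = 1/2; a_0 = 1; a_1 = -8/5; a_2 = 6/5; a_3 = -16/27; a_4 = 322/1485; a_5 = -2032/32175


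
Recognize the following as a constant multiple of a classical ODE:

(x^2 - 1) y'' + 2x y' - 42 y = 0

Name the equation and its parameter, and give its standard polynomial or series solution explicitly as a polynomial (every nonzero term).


All three coefficients share the factor -1; dividing through by -1 gives  (1 - x^2) y'' - 2x y' + 42 y = 0.
This matches the Legendre equation (1 - x^2) y'' - 2x y' + n(n+1) y = 0 (note the -2x y' term) with n(n+1) = 42, so n = 6; the polynomial solution is P_6(x).
With y = sum_k a_k x^k, matching x^k gives (k+2)(k+1) a_{k+2} = [k(k+1) - n(n+1)] a_k = (k - 6)(k + 7) a_k. The right side vanishes at k = 6, so the series with the parity of 6 terminates at degree 6.
Standard normalization (P_n(1) = 1): leading coefficient (2n)!/(2^n (n!)^2) = 479001600/(64*518400) = 231/16, so a_6 = 231/16. Work downward with a_k = (k+1)(k+2) a_{k+2} / ((k - 6)(k + 7)):
  a_4 = (5)(6)(231/16) / ((4 - 6)(4 + 7)) = (3465/8)/(-22) = -315/16
  a_2 = (3)(4)(-315/16) / ((2 - 6)(2 + 7)) = (-945/4)/(-36) = 105/16
  a_0 = (1)(2)(105/16) / ((0 - 6)(0 + 7)) = (105/8)/(-42) = -5/16
Hence P_6(x) = 231 x^6/16 - 315 x^4/16 + 105 x^2/16 - 5/16.

P_6(x); series = 231 x^6/16 - 315 x^4/16 + 105 x^2/16 - 5/16


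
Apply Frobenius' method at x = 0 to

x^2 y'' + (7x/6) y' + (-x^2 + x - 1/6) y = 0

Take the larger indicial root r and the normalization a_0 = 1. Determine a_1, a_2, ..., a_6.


Write in Frobenius form y'' + (p(x)/x) y' + (q(x)/x^2) y = 0:
  p(x) = 7/6,  q(x) = -x^2 + x - 1/6.
Indicial equation: r(r-1) + (7/6) r + (-1/6) = 0 -> roots r_1 = 1/3, r_2 = -1/2.
Take r = r_1 = 1/3. Let y(x) = x^r sum_{n>=0} a_n x^n with a_0 = 1.
Substitute y = x^r sum a_n x^n and match x^{r+n}. The recurrence is
  D(n) a_n + 1 a_{n-1} - 1 a_{n-2} = 0,  where D(n) = (r+n)(r+n-1) + (7/6)(r+n) + (-1/6).
  a_n = [-1 a_{n-1} + 1 a_{n-2}] / D(n).
Since the indicial polynomial factors as (r - r_1)(r - r_2), D(n) = (r_1 + n - r_1)(r_1 + n - r_2) = n(n + 5/6).
Evaluating step by step (a_0 = 1):
  n = 1: D(1) = 1(1 + 5/6) = 11/6; numerator = -1(1) = -1; a_1 = (-1)/(11/6) = -6/11
  n = 2: D(2) = 2(2 + 5/6) = 17/3; numerator = -1(-6/11) + 1(1) = 17/11; a_2 = (17/11)/(17/3) = 3/11
  n = 3: D(3) = 3(3 + 5/6) = 23/2; numerator = -1(3/11) + 1(-6/11) = -9/11; a_3 = (-9/11)/(23/2) = -18/253
  n = 4: D(4) = 4(4 + 5/6) = 58/3; numerator = -1(-18/253) + 1(3/11) = 87/253; a_4 = (87/253)/(58/3) = 9/506
  n = 5: D(5) = 5(5 + 5/6) = 175/6; numerator = -1(9/506) + 1(-18/253) = -45/506; a_5 = (-45/506)/(175/6) = -27/8855
  n = 6: D(6) = 6(6 + 5/6) = 41; numerator = -1(-27/8855) + 1(9/506) = 369/17710; a_6 = (369/17710)/(41) = 9/17710

r = 1/3; a_0 = 1; a_1 = -6/11; a_2 = 3/11; a_3 = -18/253; a_4 = 9/506; a_5 = -27/8855; a_6 = 9/17710


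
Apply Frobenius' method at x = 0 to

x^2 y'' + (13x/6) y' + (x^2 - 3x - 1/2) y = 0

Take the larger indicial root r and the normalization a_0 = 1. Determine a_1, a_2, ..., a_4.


Write in Frobenius form y'' + (p(x)/x) y' + (q(x)/x^2) y = 0:
  p(x) = 13/6,  q(x) = x^2 - 3x - 1/2.
Indicial equation: r(r-1) + (13/6) r + (-1/2) = 0 -> roots r_1 = 1/3, r_2 = -3/2.
Take r = r_1 = 1/3. Let y(x) = x^r sum_{n>=0} a_n x^n with a_0 = 1.
Substitute y = x^r sum a_n x^n and match x^{r+n}. The recurrence is
  D(n) a_n - 3 a_{n-1} + 1 a_{n-2} = 0,  where D(n) = (r+n)(r+n-1) + (13/6)(r+n) + (-1/2).
  a_n = [3 a_{n-1} - 1 a_{n-2}] / D(n).
Since the indicial polynomial factors as (r - r_1)(r - r_2), D(n) = (r_1 + n - r_1)(r_1 + n - r_2) = n(n + 11/6).
Evaluating step by step (a_0 = 1):
  n = 1: D(1) = 1(1 + 11/6) = 17/6; numerator = 3(1) = 3; a_1 = (3)/(17/6) = 18/17
  n = 2: D(2) = 2(2 + 11/6) = 23/3; numerator = 3(18/17) - 1(1) = 37/17; a_2 = (37/17)/(23/3) = 111/391
  n = 3: D(3) = 3(3 + 11/6) = 29/2; numerator = 3(111/391) - 1(18/17) = -81/391; a_3 = (-81/391)/(29/2) = -162/11339
  n = 4: D(4) = 4(4 + 11/6) = 70/3; numerator = 3(-162/11339) - 1(111/391) = -3705/11339; a_4 = (-3705/11339)/(70/3) = -2223/158746

r = 1/3; a_0 = 1; a_1 = 18/17; a_2 = 111/391; a_3 = -162/11339; a_4 = -2223/158746


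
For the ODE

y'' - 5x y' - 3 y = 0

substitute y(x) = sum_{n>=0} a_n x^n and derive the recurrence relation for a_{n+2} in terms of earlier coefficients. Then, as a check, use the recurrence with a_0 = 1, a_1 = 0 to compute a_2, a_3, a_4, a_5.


Substitute y = sum_n a_n x^n.
y''(x) has coefficient (n+2)(n+1) a_{n+2} at x^n;
-5 x y'(x) has coefficient -5 n a_n at x^n (shift);
-3 y(x) has coefficient -3 a_n at x^n.
Matching x^n: (n+2)(n+1) a_{n+2} + (-5n - 3) a_n = 0.
Thus a_{n+2} = (5n + 3) / ((n+1)(n+2)) * a_n.

Check with a_0 = 1, a_1 = 0 (apply the recurrence for n = 0, 1, 2, 3): a_0 = 1, a_1 = 0, a_2 = 3/2, a_3 = 0, a_4 = 13/8, a_5 = 0.

a_(n+2) = (5n + 3) / ((n+1)(n+2)) * a_n; check: a_0 = 1, a_1 = 0, a_2 = 3/2, a_3 = 0, a_4 = 13/8, a_5 = 0


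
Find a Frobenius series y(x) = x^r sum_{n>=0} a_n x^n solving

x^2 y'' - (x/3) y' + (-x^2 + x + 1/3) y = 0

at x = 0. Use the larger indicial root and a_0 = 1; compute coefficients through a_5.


Write in Frobenius form y'' + (p(x)/x) y' + (q(x)/x^2) y = 0:
  p(x) = -1/3,  q(x) = -x^2 + x + 1/3.
Indicial equation: r(r-1) + (-1/3) r + (1/3) = 0 -> roots r_1 = 1, r_2 = 1/3.
Take r = r_1 = 1. Let y(x) = x^r sum_{n>=0} a_n x^n with a_0 = 1.
Substitute y = x^r sum a_n x^n and match x^{r+n}. The recurrence is
  D(n) a_n + 1 a_{n-1} - 1 a_{n-2} = 0,  where D(n) = (r+n)(r+n-1) + (-1/3)(r+n) + (1/3).
  a_n = [-1 a_{n-1} + 1 a_{n-2}] / D(n).
Since the indicial polynomial factors as (r - r_1)(r - r_2), D(n) = (r_1 + n - r_1)(r_1 + n - r_2) = n(n + 2/3).
Evaluating step by step (a_0 = 1):
  n = 1: D(1) = 1(1 + 2/3) = 5/3; numerator = -1(1) = -1; a_1 = (-1)/(5/3) = -3/5
  n = 2: D(2) = 2(2 + 2/3) = 16/3; numerator = -1(-3/5) + 1(1) = 8/5; a_2 = (8/5)/(16/3) = 3/10
  n = 3: D(3) = 3(3 + 2/3) = 11; numerator = -1(3/10) + 1(-3/5) = -9/10; a_3 = (-9/10)/(11) = -9/110
  n = 4: D(4) = 4(4 + 2/3) = 56/3; numerator = -1(-9/110) + 1(3/10) = 21/55; a_4 = (21/55)/(56/3) = 9/440
  n = 5: D(5) = 5(5 + 2/3) = 85/3; numerator = -1(9/440) + 1(-9/110) = -9/88; a_5 = (-9/88)/(85/3) = -27/7480

r = 1; a_0 = 1; a_1 = -3/5; a_2 = 3/10; a_3 = -9/110; a_4 = 9/440; a_5 = -27/7480


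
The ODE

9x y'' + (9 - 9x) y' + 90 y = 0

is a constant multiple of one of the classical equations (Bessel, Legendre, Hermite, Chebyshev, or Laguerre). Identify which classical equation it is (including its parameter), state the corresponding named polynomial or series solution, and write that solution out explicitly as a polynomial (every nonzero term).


All three coefficients share the factor 9; dividing through by 9 gives  x y'' + (1 - x) y' + 10 y = 0.
This matches the Laguerre equation x y'' + (1 - x) y' + n y = 0 with n = 10; the polynomial solution is L_10(x).
With y = sum_k a_k x^k, matching x^k gives (k+1)k a_{k+1} + (k+1) a_{k+1} - k a_k + n a_k = 0, i.e. (k+1)^2 a_{k+1} = (k - n) a_k = (k - 10) a_k. The right side vanishes at k = 10, so the series terminates at degree 10.
Standard normalization L_n(0) = 1 gives a_0 = 1. Work upward with a_{k+1} = (k - 10) a_k / (k+1)^2:
  a_1 = (0 - 10)(1) / 1^2 = -10/1 = -10
  a_2 = (1 - 10)(-10) / 2^2 = 90/4 = 45/2
  a_3 = (2 - 10)(45/2) / 3^2 = -180/9 = -20
  a_4 = (3 - 10)(-20) / 4^2 = 140/16 = 35/4
  a_5 = (4 - 10)(35/4) / 5^2 = (-105/2)/25 = -21/10
  a_6 = (5 - 10)(-21/10) / 6^2 = (21/2)/36 = 7/24
  a_7 = (6 - 10)(7/24) / 7^2 = (-7/6)/49 = -1/42
  a_8 = (7 - 10)(-1/42) / 8^2 = (1/14)/64 = 1/896
  a_9 = (8 - 10)(1/896) / 9^2 = (-1/448)/81 = -1/36288
  a_10 = (9 - 10)(-1/36288) / 10^2 = (1/36288)/100 = 1/3628800
Hence L_10(x) = x^10/3628800 - x^9/36288 + x^8/896 - x^7/42 + 7 x^6/24 - 21 x^5/10 + 35 x^4/4 - 20 x^3 + 45 x^2/2 - 10 x + 1.

L_10(x); series = x^10/3628800 - x^9/36288 + x^8/896 - x^7/42 + 7 x^6/24 - 21 x^5/10 + 35 x^4/4 - 20 x^3 + 45 x^2/2 - 10 x + 1


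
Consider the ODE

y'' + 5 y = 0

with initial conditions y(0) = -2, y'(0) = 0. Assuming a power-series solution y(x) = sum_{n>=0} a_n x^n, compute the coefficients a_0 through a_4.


Ansatz: y(x) = sum_{n>=0} a_n x^n, so y'(x) = sum_{n>=1} n a_n x^(n-1) and y''(x) = sum_{n>=2} n(n-1) a_n x^(n-2).
Substitute into P(x) y'' + Q(x) y' + R(x) y = 0 with P(x) = 1, Q(x) = 0, R(x) = 5, and match powers of x.
Initial conditions: a_0 = -2, a_1 = 0.
Setting the coefficient of each power of x to zero and solving order by order (substituting the coefficients already found):
  x^0: 2 a_2 + 5 a_0 = 0  ->  2 a_2 = -5 a_0 = 10  ->  a_2 = 5
  x^1: 6 a_3 + 5 a_1 = 0  ->  6 a_3 = -5 a_1 = 0  ->  a_3 = 0
  x^2: 12 a_4 + 5 a_2 = 0  ->  12 a_4 = -5 a_2 = -25  ->  a_4 = -25/12
Truncated series: y(x) = -2 + 5 x^2 - (25/12) x^4 + O(x^5).

a_0 = -2; a_1 = 0; a_2 = 5; a_3 = 0; a_4 = -25/12


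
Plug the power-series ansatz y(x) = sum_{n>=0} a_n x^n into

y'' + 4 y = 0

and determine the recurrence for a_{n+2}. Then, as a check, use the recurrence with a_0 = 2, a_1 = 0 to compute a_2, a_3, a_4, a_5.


Substitute y = sum_n a_n x^n into y'' + (const) y = 0.
y''(x) = sum_{n>=0} (n+2)(n+1) a_{n+2} x^n.
The ODE becomes sum_n [(n+2)(n+1) a_{n+2} + 4 a_n] x^n = 0.
Setting each coefficient to zero gives the recurrence:
  (n+2)(n+1) a_{n+2} + 4 a_n = 0,
  a_{n+2} = -4 / ((n+1)(n+2)) a_n.

Check with a_0 = 2, a_1 = 0 (apply the recurrence for n = 0, 1, 2, 3): a_0 = 2, a_1 = 0, a_2 = -4, a_3 = 0, a_4 = 4/3, a_5 = 0.

a_{n+2} = -4/((n+1)(n+2)) * a_n; check: a_0 = 2, a_1 = 0, a_2 = -4, a_3 = 0, a_4 = 4/3, a_5 = 0


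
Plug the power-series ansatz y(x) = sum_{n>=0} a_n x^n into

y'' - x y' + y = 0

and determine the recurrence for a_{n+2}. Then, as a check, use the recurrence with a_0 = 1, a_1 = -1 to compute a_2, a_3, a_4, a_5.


Substitute y = sum_n a_n x^n.
y''(x) has coefficient (n+2)(n+1) a_{n+2} at x^n;
-x y'(x) has coefficient -n a_n at x^n (shift);
y(x) has coefficient 1 a_n at x^n.
Matching x^n: (n+2)(n+1) a_{n+2} + (-n + 1) a_n = 0.
Thus a_{n+2} = (n - 1) / ((n+1)(n+2)) * a_n.

Check with a_0 = 1, a_1 = -1 (apply the recurrence for n = 0, 1, 2, 3): a_0 = 1, a_1 = -1, a_2 = -1/2, a_3 = 0, a_4 = -1/24, a_5 = 0.

a_(n+2) = (n - 1) / ((n+1)(n+2)) * a_n; check: a_0 = 1, a_1 = -1, a_2 = -1/2, a_3 = 0, a_4 = -1/24, a_5 = 0


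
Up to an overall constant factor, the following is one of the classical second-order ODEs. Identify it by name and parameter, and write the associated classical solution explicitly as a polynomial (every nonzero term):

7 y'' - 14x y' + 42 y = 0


All three coefficients share the factor 7; dividing through by 7 gives  y'' - 2x y' + 6 y = 0.
This matches the Hermite equation y'' - 2x y' + 2n y = 0 with 2n = 6, so n = 3; the polynomial solution is H_3(x).
With y = sum_k a_k x^k, matching x^k gives (k+2)(k+1) a_{k+2} = 2(k - n) a_k = 2(k - 3) a_k. The right side vanishes at k = 3, so the series with the parity of 3 terminates at degree 3.
Standard normalization: leading coefficient of H_n is 2^n, so a_3 = 2^3 = 8. Work downward with a_k = (k+1)(k+2) a_{k+2} / (2(k - n)):
  a_1 = (2)(3)(8) / (2(1 - 3)) = 48/(-4) = -12
Hence H_3(x) = 8 x^3 - 12 x.

H_3(x); series = 8 x^3 - 12 x


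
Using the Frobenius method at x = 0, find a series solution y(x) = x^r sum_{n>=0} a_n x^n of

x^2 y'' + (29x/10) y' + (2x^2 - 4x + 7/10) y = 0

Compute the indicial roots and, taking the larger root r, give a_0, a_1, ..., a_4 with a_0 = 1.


Write in Frobenius form y'' + (p(x)/x) y' + (q(x)/x^2) y = 0:
  p(x) = 29/10,  q(x) = 2x^2 - 4x + 7/10.
Indicial equation: r(r-1) + (29/10) r + (7/10) = 0 -> roots r_1 = -1/2, r_2 = -7/5.
Take r = r_1 = -1/2. Let y(x) = x^r sum_{n>=0} a_n x^n with a_0 = 1.
Substitute y = x^r sum a_n x^n and match x^{r+n}. The recurrence is
  D(n) a_n - 4 a_{n-1} + 2 a_{n-2} = 0,  where D(n) = (r+n)(r+n-1) + (29/10)(r+n) + (7/10).
  a_n = [4 a_{n-1} - 2 a_{n-2}] / D(n).
Since the indicial polynomial factors as (r - r_1)(r - r_2), D(n) = (r_1 + n - r_1)(r_1 + n - r_2) = n(n + 9/10).
Evaluating step by step (a_0 = 1):
  n = 1: D(1) = 1(1 + 9/10) = 19/10; numerator = 4(1) = 4; a_1 = (4)/(19/10) = 40/19
  n = 2: D(2) = 2(2 + 9/10) = 29/5; numerator = 4(40/19) - 2(1) = 122/19; a_2 = (122/19)/(29/5) = 610/551
  n = 3: D(3) = 3(3 + 9/10) = 117/10; numerator = 4(610/551) - 2(40/19) = 120/551; a_3 = (120/551)/(117/10) = 400/21489
  n = 4: D(4) = 4(4 + 9/10) = 98/5; numerator = 4(400/21489) - 2(610/551) = -2420/1131; a_4 = (-2420/1131)/(98/5) = -6050/55419

r = -1/2; a_0 = 1; a_1 = 40/19; a_2 = 610/551; a_3 = 400/21489; a_4 = -6050/55419


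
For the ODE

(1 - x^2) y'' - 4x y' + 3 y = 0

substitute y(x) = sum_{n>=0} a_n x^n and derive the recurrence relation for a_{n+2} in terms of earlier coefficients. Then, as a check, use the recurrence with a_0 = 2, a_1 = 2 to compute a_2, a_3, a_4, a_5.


Substitute y = sum_n a_n x^n.
(1 - 1 x^2) y'' contributes (n+2)(n+1) a_{n+2} - n(n-1) a_n at x^n.
-4 x y'(x) contributes -4 n a_n at x^n.
3 y(x) contributes 3 a_n at x^n.
Matching x^n: (n+2)(n+1) a_{n+2} + (-n(n-1) - 4 n + 3) a_n = 0.
Thus a_{n+2} = (n(n-1) + 4 n - 3) / ((n+1)(n+2)) * a_n.

Check with a_0 = 2, a_1 = 2 (apply the recurrence for n = 0, 1, 2, 3): a_0 = 2, a_1 = 2, a_2 = -3, a_3 = 1/3, a_4 = -7/4, a_5 = 1/4.

a_(n+2) = (n(n-1) + 4 n - 3) / ((n+1)(n+2)) * a_n; check: a_0 = 2, a_1 = 2, a_2 = -3, a_3 = 1/3, a_4 = -7/4, a_5 = 1/4


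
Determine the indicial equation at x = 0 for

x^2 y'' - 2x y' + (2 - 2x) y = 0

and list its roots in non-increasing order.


Divide by x^2 to reach normal form y'' + P_1(x) y' + P_2(x) y = 0 with P_1(x) = -2/x and P_2(x) = -2/x + 2/x^2.
x = 0 is a singular point because the y'-coefficient -2/x has a pole at x = 0 and the y-coefficient -2/x + 2/x^2 has a pole at x = 0.
It is a regular singular point because x P_1(x) = p(x) = -2 and x^2 P_2(x) = q(x) = 2 - 2x are polynomials, hence analytic at x = 0.
p(0) = -2,  q(0) = 2.
Indicial equation: r(r-1) + p(0) r + q(0) = 0, i.e. r^2 + (p(0) - 1) r + q(0) = 0, i.e. r^2 - 3 r + 2 = 0.
Discriminant: (-3)^2 - 4(2) = 1, so r = (3 ± 1)/2.
Solving: r_1 = 2, r_2 = 1.

indicial: r^2 - 3 r + 2 = 0; roots r_1 = 2, r_2 = 1


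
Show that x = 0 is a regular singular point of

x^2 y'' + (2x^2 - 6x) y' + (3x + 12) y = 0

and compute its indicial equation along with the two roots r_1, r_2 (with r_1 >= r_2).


Divide by x^2 to reach normal form y'' + P_1(x) y' + P_2(x) y = 0 with P_1(x) = 2 - 6/x and P_2(x) = 3/x + 12/x^2.
x = 0 is a singular point because the y'-coefficient 2 - 6/x has a pole at x = 0 and the y-coefficient 3/x + 12/x^2 has a pole at x = 0.
It is a regular singular point because x P_1(x) = p(x) = 2x - 6 and x^2 P_2(x) = q(x) = 3x + 12 are polynomials, hence analytic at x = 0.
p(0) = -6,  q(0) = 12.
Indicial equation: r(r-1) + p(0) r + q(0) = 0, i.e. r^2 + (p(0) - 1) r + q(0) = 0, i.e. r^2 - 7 r + 12 = 0.
Discriminant: (-7)^2 - 4(12) = 1, so r = (7 ± 1)/2.
Solving: r_1 = 4, r_2 = 3.

indicial: r^2 - 7 r + 12 = 0; roots r_1 = 4, r_2 = 3


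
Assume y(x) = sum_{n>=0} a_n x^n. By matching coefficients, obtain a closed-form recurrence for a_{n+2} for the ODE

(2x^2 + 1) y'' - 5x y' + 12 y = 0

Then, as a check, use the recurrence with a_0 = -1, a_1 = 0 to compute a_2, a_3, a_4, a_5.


Substitute y = sum_n a_n x^n.
(1 + 2 x^2) y'' contributes (n+2)(n+1) a_{n+2} + 2 n(n-1) a_n at x^n.
-5 x y'(x) contributes -5 n a_n at x^n.
12 y(x) contributes 12 a_n at x^n.
Matching x^n: (n+2)(n+1) a_{n+2} + (2 n(n-1) - 5 n + 12) a_n = 0.
Thus a_{n+2} = (-2 n(n-1) + 5 n - 12) / ((n+1)(n+2)) * a_n.

Check with a_0 = -1, a_1 = 0 (apply the recurrence for n = 0, 1, 2, 3): a_0 = -1, a_1 = 0, a_2 = 6, a_3 = 0, a_4 = -3, a_5 = 0.

a_(n+2) = (-2 n(n-1) + 5 n - 12) / ((n+1)(n+2)) * a_n; check: a_0 = -1, a_1 = 0, a_2 = 6, a_3 = 0, a_4 = -3, a_5 = 0
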